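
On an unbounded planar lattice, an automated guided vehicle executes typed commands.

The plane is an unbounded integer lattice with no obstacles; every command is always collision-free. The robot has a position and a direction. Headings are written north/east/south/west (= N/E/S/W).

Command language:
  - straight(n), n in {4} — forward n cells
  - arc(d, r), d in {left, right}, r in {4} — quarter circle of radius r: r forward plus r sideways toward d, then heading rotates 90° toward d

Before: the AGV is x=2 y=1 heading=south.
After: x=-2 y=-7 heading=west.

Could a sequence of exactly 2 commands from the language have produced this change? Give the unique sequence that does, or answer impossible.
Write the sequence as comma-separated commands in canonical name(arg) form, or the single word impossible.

key: position moved to (-2,-7) AND the heading swung to W — translation plus rotation needed
start: x=2 y=1 heading=south
step 1 (straight(4)): x=2 y=-3 heading=south
step 2 (arc(right, 4)): x=-2 y=-7 heading=west
no rival 2-sequence matches.

straight(4), arc(right, 4)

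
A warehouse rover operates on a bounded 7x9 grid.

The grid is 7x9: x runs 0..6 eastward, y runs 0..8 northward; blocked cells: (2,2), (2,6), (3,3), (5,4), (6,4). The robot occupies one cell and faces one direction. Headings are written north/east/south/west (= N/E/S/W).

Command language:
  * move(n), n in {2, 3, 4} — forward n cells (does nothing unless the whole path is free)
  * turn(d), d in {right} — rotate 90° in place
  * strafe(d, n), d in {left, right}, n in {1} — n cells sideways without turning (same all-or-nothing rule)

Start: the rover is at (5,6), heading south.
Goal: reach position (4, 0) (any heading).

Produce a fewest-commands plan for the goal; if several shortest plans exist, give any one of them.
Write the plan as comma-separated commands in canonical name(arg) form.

strafe(right, 1), move(3), move(3)

from: at (5,6), heading south
1. strafe(right, 1) → at (4,6), heading south
2. move(3) → at (4,3), heading south
3. move(3) → at (4,0), heading south
shorter routes all fall short; 3 is best.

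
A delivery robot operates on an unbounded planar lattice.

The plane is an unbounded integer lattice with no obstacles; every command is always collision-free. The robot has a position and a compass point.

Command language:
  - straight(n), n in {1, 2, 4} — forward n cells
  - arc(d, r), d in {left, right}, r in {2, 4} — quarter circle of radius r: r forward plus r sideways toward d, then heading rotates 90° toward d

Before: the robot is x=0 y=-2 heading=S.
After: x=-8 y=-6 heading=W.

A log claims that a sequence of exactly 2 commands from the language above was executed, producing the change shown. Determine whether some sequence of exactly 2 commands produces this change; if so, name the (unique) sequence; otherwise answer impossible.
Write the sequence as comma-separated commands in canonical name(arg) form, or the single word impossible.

arc(right, 4), straight(4)

key: order matters: swapping arc(right, 4) and straight(4) lands elsewhere
from: x=0 y=-2 heading=S
1. arc(right, 4) → x=-4 y=-6 heading=W
2. straight(4) → x=-8 y=-6 heading=W
no other 2-command option fits: unique.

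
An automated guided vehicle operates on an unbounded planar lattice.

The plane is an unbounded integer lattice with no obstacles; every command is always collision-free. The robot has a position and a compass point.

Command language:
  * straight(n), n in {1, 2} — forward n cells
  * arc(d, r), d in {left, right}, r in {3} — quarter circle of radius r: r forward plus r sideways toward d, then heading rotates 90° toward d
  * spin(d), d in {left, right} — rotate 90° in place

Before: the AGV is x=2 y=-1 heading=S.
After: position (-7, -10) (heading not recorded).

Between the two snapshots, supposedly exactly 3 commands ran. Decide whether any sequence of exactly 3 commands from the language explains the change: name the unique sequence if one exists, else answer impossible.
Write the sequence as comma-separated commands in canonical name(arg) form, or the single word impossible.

arc(right, 3), arc(left, 3), arc(right, 3)

initial: x=2 y=-1 heading=S
t=1 arc(right, 3) ⇒ x=-1 y=-4 heading=W
t=2 arc(left, 3) ⇒ x=-4 y=-7 heading=S
t=3 arc(right, 3) ⇒ x=-7 y=-10 heading=W
no rival 3-sequence matches.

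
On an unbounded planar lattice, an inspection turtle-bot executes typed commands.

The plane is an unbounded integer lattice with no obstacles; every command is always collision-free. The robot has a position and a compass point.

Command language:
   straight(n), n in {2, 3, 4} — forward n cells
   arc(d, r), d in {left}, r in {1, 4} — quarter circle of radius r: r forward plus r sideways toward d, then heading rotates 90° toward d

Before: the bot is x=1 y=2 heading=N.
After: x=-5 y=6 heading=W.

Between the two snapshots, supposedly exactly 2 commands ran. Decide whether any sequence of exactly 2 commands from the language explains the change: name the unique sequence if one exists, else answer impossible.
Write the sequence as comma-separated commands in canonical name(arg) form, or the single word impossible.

arc(left, 4), straight(2)

key: order matters: swapping arc(left, 4) and straight(2) lands elsewhere
initial: x=1 y=2 heading=N
[1] after arc(left, 4): x=-3 y=6 heading=W
[2] after straight(2): x=-5 y=6 heading=W
no rival 2-sequence matches.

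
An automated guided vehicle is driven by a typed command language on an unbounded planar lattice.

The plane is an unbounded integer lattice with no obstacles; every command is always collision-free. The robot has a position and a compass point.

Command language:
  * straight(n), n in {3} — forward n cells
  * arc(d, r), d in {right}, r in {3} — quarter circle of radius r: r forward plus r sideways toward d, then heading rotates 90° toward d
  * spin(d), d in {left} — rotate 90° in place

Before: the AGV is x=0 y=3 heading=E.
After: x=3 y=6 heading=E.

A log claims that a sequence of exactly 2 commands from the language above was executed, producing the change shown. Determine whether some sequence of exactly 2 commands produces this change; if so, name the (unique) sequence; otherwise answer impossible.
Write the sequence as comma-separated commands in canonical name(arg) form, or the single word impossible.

key: heading stays E — rotations cancel among the 2 commands
start: x=0 y=3 heading=E
[1] after spin(left): x=0 y=3 heading=N
[2] after arc(right, 3): x=3 y=6 heading=E
no rival 2-sequence matches.

spin(left), arc(right, 3)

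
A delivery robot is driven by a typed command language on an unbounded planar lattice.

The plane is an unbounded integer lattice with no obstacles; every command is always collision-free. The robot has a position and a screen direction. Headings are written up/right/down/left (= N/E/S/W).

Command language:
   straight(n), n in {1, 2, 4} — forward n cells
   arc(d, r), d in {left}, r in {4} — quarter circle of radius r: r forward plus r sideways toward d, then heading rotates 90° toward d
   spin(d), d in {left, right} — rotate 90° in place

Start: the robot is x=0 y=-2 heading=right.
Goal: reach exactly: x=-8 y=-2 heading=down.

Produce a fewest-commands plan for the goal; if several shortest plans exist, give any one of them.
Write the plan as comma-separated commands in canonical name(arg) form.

spin(left), arc(left, 4), arc(left, 4)

t0: x=0 y=-2 heading=right
t=1 spin(left) ⇒ x=0 y=-2 heading=up
t=2 arc(left, 4) ⇒ x=-4 y=2 heading=left
t=3 arc(left, 4) ⇒ x=-8 y=-2 heading=down
minimal: 3 command(s), checked below 3.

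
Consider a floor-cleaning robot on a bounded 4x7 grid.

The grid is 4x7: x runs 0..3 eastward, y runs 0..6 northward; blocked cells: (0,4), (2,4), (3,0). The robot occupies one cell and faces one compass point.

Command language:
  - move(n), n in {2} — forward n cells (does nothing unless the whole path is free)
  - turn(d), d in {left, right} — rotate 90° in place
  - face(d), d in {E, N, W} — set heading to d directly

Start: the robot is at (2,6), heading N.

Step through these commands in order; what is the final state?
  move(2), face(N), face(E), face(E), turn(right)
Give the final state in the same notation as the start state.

from: at (2,6), heading N
[1] after move(2): at (2,6), heading N
[2] after face(N): at (2,6), heading N
[3] after face(E): at (2,6), heading E
[4] after face(E): at (2,6), heading E
[5] after turn(right): at (2,6), heading S

at (2,6), heading S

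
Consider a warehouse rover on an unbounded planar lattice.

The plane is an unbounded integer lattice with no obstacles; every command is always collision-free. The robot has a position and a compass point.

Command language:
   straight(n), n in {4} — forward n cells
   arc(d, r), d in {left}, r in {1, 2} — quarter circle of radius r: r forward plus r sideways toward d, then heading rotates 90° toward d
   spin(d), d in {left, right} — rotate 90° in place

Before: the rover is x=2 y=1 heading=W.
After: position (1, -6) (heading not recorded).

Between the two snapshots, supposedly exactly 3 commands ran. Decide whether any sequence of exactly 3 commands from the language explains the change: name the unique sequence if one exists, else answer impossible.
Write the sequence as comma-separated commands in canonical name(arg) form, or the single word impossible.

arc(left, 2), straight(4), arc(left, 1)

key: order matters: swapping arc(left, 2) and arc(left, 1) lands elsewhere
start: x=2 y=1 heading=W
[1] after arc(left, 2): x=0 y=-1 heading=S
[2] after straight(4): x=0 y=-5 heading=S
[3] after arc(left, 1): x=1 y=-6 heading=E
all 125 alternatives checked — unique.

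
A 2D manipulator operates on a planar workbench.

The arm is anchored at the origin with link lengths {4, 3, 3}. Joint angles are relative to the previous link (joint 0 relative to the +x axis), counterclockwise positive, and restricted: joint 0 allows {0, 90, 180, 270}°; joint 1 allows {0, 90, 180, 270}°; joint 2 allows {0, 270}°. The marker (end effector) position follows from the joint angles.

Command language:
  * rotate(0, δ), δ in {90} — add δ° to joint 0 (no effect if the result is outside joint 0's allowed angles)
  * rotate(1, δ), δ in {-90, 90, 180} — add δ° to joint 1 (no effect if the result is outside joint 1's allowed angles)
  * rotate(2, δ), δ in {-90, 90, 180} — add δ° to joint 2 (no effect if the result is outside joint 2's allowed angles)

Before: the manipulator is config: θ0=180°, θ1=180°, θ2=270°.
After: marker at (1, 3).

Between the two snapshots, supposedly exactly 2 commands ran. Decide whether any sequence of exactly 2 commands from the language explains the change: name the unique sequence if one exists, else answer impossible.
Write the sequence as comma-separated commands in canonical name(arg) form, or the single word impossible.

rotate(0, 90), rotate(0, 90)

begin: config: θ0=180°, θ1=180°, θ2=270°
step 1 (rotate(0, 90)): config: θ0=270°, θ1=180°, θ2=270°
step 2 (rotate(0, 90)): config: θ0=0°, θ1=180°, θ2=270°
all 49 alternatives checked — unique.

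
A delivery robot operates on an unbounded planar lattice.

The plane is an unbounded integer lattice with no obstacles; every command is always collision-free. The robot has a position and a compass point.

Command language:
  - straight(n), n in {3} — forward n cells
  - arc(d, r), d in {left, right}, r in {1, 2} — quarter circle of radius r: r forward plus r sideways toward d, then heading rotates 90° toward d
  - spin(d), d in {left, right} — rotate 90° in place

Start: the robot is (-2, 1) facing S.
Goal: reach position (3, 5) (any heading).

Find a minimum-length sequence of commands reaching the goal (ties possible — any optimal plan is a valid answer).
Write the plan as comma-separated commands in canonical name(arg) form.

arc(left, 2), arc(left, 2), straight(3), arc(right, 1)

initial: (-2, 1) facing S
1. arc(left, 2) → (0, -1) facing E
2. arc(left, 2) → (2, 1) facing N
3. straight(3) → (2, 4) facing N
4. arc(right, 1) → (3, 5) facing E
minimal: 4 command(s), checked below 4.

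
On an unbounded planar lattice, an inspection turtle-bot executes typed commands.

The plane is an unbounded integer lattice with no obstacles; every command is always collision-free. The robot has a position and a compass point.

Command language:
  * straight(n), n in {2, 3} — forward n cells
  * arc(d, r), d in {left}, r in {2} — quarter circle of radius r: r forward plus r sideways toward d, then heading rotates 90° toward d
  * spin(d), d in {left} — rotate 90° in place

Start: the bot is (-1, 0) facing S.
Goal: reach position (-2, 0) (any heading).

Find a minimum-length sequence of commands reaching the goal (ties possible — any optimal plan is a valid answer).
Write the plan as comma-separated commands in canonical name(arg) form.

t0: (-1, 0) facing S
1. spin(left) → (-1, 0) facing E
2. straight(3) → (2, 0) facing E
3. spin(left) → (2, 0) facing N
4. arc(left, 2) → (0, 2) facing W
5. arc(left, 2) → (-2, 0) facing S
no 4-step plan works, so 5 is optimal.

spin(left), straight(3), spin(left), arc(left, 2), arc(left, 2)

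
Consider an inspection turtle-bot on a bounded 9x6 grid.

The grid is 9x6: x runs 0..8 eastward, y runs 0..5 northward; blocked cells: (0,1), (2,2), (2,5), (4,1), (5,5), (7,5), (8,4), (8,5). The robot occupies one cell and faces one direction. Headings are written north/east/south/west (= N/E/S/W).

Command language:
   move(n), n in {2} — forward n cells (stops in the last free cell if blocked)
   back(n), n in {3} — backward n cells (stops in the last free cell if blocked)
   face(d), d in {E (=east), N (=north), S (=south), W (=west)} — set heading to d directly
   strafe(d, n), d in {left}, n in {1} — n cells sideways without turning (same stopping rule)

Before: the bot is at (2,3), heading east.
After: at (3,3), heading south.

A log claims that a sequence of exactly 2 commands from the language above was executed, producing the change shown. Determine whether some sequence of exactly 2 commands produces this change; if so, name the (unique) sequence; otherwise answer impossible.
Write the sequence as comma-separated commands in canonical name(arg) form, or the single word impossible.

key: cell and facing (now S) both changed — the 2 commands mix motion and turning
t0: at (2,3), heading east
step 1 (face(S)): at (2,3), heading south
step 2 (strafe(left, 1)): at (3,3), heading south
uniquely the one of 49 2-step routes that fits.

face(S), strafe(left, 1)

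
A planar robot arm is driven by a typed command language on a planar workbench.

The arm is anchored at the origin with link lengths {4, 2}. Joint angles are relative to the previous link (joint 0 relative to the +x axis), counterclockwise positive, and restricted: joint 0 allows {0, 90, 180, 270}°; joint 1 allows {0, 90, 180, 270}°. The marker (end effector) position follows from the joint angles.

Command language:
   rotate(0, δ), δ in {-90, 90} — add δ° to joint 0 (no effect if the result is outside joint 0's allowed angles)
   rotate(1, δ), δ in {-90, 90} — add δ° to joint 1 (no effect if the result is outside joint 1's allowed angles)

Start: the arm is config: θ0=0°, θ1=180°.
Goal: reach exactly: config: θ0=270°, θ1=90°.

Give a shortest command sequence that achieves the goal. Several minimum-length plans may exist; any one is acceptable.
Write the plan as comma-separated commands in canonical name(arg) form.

begin: config: θ0=0°, θ1=180°
1. rotate(1, -90) → config: θ0=0°, θ1=90°
2. rotate(0, -90) → config: θ0=270°, θ1=90°
nothing shorter than 2 reaches the goal.

rotate(1, -90), rotate(0, -90)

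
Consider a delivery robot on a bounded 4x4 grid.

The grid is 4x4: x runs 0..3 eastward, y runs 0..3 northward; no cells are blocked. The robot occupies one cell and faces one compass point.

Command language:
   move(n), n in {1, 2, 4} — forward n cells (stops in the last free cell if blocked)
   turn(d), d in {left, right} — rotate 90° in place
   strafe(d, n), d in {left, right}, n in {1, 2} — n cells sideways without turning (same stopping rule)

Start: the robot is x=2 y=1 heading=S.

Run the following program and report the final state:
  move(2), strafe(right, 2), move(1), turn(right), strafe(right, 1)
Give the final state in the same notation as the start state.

initial: x=2 y=1 heading=S
[1] after move(2): x=2 y=0 heading=S
[2] after strafe(right, 2): x=0 y=0 heading=S
[3] after move(1): x=0 y=0 heading=S
[4] after turn(right): x=0 y=0 heading=W
[5] after strafe(right, 1): x=0 y=1 heading=W

x=0 y=1 heading=W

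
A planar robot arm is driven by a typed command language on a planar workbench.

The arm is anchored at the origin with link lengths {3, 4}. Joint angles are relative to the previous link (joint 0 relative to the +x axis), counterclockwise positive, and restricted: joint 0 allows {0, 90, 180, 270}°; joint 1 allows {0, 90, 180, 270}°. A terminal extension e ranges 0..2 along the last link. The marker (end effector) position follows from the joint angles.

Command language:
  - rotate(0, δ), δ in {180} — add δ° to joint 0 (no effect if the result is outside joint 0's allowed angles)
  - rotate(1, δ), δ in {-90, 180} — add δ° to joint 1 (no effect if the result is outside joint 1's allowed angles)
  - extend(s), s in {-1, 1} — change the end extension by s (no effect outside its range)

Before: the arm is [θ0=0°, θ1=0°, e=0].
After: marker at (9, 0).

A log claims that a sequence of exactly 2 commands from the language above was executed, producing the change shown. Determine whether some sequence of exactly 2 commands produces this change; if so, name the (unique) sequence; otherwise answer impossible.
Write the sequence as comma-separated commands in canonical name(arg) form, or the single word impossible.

extend(1), extend(1)

start: [θ0=0°, θ1=0°, e=0]
[1] after extend(1): [θ0=0°, θ1=0°, e=1]
[2] after extend(1): [θ0=0°, θ1=0°, e=2]
all 25 alternatives checked — unique.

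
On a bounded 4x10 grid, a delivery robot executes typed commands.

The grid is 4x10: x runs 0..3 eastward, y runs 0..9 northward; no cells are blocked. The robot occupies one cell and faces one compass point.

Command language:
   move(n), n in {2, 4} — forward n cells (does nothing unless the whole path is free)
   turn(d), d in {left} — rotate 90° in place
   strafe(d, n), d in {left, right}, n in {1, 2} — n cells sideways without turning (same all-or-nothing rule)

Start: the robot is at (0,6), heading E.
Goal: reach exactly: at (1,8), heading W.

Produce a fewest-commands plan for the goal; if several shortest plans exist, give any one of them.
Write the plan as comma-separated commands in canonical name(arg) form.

strafe(left, 2), turn(left), strafe(right, 1), turn(left)

initial: at (0,6), heading E
1. strafe(left, 2) → at (0,8), heading E
2. turn(left) → at (0,8), heading N
3. strafe(right, 1) → at (1,8), heading N
4. turn(left) → at (1,8), heading W
shorter routes all fall short; 4 is best.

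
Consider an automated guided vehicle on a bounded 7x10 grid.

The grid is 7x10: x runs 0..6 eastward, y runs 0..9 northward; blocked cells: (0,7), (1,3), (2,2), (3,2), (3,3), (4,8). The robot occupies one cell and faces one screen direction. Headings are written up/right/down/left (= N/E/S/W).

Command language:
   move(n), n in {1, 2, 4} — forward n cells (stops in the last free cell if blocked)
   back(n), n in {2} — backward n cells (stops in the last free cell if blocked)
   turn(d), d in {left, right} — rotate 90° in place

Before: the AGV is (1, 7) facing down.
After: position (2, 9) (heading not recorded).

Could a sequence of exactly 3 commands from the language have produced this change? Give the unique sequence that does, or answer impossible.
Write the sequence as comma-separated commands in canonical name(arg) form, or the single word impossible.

key: running move(1) before back(2) would end elsewhere — order is forced
begin: (1, 7) facing down
[1] after back(2): (1, 9) facing down
[2] after turn(left): (1, 9) facing right
[3] after move(1): (2, 9) facing right
no other 3-command option fits: unique.

back(2), turn(left), move(1)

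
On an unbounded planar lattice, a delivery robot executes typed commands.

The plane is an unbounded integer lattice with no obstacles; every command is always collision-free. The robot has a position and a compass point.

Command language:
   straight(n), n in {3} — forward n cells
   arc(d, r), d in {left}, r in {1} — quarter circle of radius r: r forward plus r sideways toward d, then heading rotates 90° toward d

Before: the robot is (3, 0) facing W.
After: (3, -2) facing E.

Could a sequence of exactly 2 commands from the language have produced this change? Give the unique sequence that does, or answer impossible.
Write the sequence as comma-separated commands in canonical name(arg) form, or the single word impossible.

arc(left, 1), arc(left, 1)

key: cell and facing (now E) both changed — the 2 commands mix motion and turning
start: (3, 0) facing W
[1] after arc(left, 1): (2, -1) facing S
[2] after arc(left, 1): (3, -2) facing E
no rival 2-sequence matches.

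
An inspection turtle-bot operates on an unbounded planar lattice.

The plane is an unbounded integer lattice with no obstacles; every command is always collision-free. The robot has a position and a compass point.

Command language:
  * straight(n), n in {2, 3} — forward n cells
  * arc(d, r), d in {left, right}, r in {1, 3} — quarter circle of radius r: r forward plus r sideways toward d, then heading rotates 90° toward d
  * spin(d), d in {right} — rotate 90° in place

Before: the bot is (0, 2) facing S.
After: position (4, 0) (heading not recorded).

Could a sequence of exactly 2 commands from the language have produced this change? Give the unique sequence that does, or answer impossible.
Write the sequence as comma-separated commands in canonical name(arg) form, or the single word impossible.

arc(left, 3), arc(left, 1)

key: order matters: swapping arc(left, 3) and arc(left, 1) lands elsewhere
start: (0, 2) facing S
1. arc(left, 3) → (3, -1) facing E
2. arc(left, 1) → (4, 0) facing N
no rival 2-sequence matches.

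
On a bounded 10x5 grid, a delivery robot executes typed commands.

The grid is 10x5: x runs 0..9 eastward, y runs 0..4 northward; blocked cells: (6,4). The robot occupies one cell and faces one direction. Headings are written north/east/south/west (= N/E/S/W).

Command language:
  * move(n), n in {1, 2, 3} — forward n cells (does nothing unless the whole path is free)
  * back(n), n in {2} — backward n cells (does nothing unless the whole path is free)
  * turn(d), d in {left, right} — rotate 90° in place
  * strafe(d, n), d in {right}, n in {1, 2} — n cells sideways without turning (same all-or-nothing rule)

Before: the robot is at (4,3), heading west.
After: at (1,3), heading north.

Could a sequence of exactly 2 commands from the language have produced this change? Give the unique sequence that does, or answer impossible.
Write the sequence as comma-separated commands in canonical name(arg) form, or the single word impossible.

move(3), turn(right)

key: running turn(right) before move(3) would end elsewhere — order is forced
t0: at (4,3), heading west
step 1 (move(3)): at (1,3), heading west
step 2 (turn(right)): at (1,3), heading north
no other 2-command option fits: unique.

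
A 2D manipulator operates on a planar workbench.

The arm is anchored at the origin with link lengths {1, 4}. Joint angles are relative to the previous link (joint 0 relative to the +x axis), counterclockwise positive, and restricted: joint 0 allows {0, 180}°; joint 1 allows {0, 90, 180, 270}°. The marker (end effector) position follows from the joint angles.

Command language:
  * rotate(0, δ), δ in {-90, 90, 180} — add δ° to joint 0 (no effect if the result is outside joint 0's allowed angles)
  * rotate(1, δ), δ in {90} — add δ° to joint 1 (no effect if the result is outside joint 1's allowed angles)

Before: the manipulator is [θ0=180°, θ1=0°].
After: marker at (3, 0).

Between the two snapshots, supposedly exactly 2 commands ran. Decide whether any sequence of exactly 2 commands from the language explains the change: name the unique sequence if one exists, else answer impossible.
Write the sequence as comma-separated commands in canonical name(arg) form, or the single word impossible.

rotate(1, 90), rotate(1, 90)

from: [θ0=180°, θ1=0°]
t=1 rotate(1, 90) ⇒ [θ0=180°, θ1=90°]
t=2 rotate(1, 90) ⇒ [θ0=180°, θ1=180°]
uniquely the one of 16 2-step routes that fits.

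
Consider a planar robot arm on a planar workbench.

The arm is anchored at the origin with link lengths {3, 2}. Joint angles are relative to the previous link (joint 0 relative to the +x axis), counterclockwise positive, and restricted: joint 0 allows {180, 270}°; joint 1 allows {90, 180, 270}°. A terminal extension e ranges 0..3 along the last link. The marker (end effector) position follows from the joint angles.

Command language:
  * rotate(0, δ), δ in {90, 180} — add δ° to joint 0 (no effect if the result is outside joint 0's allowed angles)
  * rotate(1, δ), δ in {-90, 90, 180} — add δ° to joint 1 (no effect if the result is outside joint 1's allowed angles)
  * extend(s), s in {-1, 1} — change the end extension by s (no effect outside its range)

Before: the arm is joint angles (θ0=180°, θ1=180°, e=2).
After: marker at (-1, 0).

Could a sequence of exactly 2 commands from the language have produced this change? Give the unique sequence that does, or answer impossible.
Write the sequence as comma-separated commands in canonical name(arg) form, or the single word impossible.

from: joint angles (θ0=180°, θ1=180°, e=2)
t=1 extend(-1) ⇒ joint angles (θ0=180°, θ1=180°, e=1)
t=2 extend(-1) ⇒ joint angles (θ0=180°, θ1=180°, e=0)
all 49 alternatives checked — unique.

extend(-1), extend(-1)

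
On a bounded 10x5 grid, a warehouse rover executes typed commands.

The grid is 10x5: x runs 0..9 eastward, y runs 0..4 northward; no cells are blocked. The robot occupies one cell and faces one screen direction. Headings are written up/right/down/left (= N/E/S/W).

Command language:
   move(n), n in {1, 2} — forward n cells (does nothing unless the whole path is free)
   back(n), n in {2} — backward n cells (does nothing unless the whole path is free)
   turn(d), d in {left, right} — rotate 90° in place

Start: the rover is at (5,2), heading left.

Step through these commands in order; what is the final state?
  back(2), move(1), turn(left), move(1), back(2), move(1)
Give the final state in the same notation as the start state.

from: at (5,2), heading left
step 1 (back(2)): at (7,2), heading left
step 2 (move(1)): at (6,2), heading left
step 3 (turn(left)): at (6,2), heading down
step 4 (move(1)): at (6,1), heading down
step 5 (back(2)): at (6,3), heading down
step 6 (move(1)): at (6,2), heading down

at (6,2), heading down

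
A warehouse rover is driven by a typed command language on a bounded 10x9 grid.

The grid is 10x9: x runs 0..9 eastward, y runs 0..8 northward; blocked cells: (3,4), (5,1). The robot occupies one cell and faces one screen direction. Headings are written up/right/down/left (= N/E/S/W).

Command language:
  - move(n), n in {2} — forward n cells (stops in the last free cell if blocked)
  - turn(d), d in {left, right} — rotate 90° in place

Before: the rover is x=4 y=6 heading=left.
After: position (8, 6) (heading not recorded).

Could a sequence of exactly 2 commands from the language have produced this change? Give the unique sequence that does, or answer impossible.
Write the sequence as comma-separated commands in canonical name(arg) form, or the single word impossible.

impossible

checked all 2-command options: none fits.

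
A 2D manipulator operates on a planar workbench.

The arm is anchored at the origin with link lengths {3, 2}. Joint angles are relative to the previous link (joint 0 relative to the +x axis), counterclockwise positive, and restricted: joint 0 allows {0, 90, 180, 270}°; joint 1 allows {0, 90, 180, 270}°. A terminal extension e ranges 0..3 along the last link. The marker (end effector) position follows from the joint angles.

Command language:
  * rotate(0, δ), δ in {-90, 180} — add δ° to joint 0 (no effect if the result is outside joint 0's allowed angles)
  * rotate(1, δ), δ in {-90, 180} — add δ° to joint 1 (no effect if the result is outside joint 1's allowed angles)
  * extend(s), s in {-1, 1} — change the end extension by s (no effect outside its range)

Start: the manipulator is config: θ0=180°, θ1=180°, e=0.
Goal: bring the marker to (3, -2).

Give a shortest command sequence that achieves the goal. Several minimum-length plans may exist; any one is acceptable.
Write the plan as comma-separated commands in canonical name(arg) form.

rotate(1, -90), rotate(0, 180), rotate(1, 180)

begin: config: θ0=180°, θ1=180°, e=0
1. rotate(1, -90) → config: θ0=180°, θ1=90°, e=0
2. rotate(0, 180) → config: θ0=0°, θ1=90°, e=0
3. rotate(1, 180) → config: θ0=0°, θ1=270°, e=0
no 2-step plan works, so 3 is optimal.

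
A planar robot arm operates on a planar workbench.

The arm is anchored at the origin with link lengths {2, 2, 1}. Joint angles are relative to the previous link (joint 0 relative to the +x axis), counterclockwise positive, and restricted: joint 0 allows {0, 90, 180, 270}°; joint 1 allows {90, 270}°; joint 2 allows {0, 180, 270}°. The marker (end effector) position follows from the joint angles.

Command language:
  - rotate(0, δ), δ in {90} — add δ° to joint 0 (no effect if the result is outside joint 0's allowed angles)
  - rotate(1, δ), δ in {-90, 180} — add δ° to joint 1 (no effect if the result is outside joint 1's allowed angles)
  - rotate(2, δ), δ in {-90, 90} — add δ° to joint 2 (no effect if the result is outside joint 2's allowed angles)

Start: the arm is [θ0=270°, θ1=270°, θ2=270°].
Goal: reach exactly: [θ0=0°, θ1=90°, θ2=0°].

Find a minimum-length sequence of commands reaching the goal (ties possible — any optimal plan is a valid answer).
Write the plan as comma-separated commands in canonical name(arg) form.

start: [θ0=270°, θ1=270°, θ2=270°]
1. rotate(0, 90) → [θ0=0°, θ1=270°, θ2=270°]
2. rotate(2, 90) → [θ0=0°, θ1=270°, θ2=0°]
3. rotate(1, 180) → [θ0=0°, θ1=90°, θ2=0°]
nothing shorter than 3 reaches the goal.

rotate(0, 90), rotate(2, 90), rotate(1, 180)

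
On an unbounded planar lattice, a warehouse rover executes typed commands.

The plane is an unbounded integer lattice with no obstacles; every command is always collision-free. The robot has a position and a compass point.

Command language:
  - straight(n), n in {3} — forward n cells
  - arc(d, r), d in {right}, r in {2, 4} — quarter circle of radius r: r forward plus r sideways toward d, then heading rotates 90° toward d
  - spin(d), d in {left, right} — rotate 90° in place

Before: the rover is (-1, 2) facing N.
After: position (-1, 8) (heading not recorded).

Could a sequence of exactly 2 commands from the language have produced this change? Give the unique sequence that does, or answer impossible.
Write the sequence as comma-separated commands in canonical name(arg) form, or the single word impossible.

straight(3), straight(3)

start: (-1, 2) facing N
1. straight(3) → (-1, 5) facing N
2. straight(3) → (-1, 8) facing N
no other 2-command option fits: unique.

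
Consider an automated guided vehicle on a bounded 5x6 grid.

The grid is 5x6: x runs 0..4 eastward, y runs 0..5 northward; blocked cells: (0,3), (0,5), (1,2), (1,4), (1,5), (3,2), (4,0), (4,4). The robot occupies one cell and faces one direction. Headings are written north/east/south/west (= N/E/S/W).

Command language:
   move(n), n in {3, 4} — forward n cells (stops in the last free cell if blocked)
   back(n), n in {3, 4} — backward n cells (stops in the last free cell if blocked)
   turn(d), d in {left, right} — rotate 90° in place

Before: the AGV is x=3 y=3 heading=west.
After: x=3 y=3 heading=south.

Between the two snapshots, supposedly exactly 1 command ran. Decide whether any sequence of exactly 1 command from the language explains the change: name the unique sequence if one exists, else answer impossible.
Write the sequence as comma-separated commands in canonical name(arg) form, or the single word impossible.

turn(left)

key: parked at (3,3) the whole time — nothing moves the robot
initial: x=3 y=3 heading=west
step 1 (turn(left)): x=3 y=3 heading=south
uniquely the one of 6 1-step routes that fits.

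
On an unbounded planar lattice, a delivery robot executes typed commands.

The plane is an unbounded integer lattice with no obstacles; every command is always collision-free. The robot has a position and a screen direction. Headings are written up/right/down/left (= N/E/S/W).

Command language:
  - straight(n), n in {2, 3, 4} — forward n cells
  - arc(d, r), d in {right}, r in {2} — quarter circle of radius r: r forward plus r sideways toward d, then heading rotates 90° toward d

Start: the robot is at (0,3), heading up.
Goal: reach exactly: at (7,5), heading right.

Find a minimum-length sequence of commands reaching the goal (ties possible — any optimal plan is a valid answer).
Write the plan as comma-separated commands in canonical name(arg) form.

arc(right, 2), straight(2), straight(3)

begin: at (0,3), heading up
t=1 arc(right, 2) ⇒ at (2,5), heading right
t=2 straight(2) ⇒ at (4,5), heading right
t=3 straight(3) ⇒ at (7,5), heading right
minimal: 3 command(s), checked below 3.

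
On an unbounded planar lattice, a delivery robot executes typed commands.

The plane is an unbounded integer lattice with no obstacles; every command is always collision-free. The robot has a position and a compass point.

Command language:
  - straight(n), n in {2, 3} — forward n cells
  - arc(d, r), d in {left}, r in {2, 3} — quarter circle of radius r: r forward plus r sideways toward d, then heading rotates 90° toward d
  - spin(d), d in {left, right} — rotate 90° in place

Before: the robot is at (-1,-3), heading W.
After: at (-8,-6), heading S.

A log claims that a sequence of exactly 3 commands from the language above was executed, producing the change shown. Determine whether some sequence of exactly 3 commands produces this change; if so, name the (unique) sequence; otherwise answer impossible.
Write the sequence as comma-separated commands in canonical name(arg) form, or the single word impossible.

key: order matters: swapping straight(2) and arc(left, 3) lands elsewhere
t0: at (-1,-3), heading W
step 1 (straight(2)): at (-3,-3), heading W
step 2 (straight(2)): at (-5,-3), heading W
step 3 (arc(left, 3)): at (-8,-6), heading S
all 216 alternatives checked — unique.

straight(2), straight(2), arc(left, 3)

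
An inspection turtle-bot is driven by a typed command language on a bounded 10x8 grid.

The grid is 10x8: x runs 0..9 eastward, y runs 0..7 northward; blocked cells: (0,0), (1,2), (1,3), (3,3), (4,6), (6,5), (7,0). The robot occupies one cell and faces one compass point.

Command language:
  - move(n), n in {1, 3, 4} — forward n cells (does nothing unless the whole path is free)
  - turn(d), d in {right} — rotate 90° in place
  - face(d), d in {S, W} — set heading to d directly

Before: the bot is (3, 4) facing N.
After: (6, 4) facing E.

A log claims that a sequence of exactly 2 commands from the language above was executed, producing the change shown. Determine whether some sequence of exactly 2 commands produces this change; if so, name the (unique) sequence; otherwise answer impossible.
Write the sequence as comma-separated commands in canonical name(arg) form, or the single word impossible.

turn(right), move(3)

key: running move(3) before turn(right) would end elsewhere — order is forced
t0: (3, 4) facing N
1. turn(right) → (3, 4) facing E
2. move(3) → (6, 4) facing E
no rival 2-sequence matches.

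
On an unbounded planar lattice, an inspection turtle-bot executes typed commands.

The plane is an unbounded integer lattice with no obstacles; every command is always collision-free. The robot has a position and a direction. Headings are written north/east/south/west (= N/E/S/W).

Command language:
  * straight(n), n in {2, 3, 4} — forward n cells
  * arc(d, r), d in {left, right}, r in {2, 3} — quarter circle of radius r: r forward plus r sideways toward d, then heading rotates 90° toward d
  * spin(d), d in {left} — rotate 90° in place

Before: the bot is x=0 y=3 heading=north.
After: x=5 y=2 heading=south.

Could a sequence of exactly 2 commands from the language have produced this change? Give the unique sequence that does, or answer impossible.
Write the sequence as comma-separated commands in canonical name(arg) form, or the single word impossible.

key: position moved to (5,2) AND the heading swung to S — translation plus rotation needed
from: x=0 y=3 heading=north
t=1 arc(right, 2) ⇒ x=2 y=5 heading=east
t=2 arc(right, 3) ⇒ x=5 y=2 heading=south
uniquely the one of 64 2-step routes that fits.

arc(right, 2), arc(right, 3)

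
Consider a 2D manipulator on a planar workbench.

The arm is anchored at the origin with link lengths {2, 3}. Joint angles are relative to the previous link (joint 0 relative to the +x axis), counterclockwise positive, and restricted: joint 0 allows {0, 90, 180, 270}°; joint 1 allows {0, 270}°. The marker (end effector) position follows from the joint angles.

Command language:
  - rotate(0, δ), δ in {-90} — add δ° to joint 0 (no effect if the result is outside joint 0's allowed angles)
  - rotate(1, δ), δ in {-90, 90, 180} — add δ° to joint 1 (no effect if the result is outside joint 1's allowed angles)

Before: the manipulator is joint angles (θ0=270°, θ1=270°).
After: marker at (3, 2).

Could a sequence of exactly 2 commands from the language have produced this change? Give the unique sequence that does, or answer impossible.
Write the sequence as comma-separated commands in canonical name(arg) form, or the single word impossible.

rotate(0, -90), rotate(0, -90)

begin: joint angles (θ0=270°, θ1=270°)
1. rotate(0, -90) → joint angles (θ0=180°, θ1=270°)
2. rotate(0, -90) → joint angles (θ0=90°, θ1=270°)
no rival 2-sequence matches.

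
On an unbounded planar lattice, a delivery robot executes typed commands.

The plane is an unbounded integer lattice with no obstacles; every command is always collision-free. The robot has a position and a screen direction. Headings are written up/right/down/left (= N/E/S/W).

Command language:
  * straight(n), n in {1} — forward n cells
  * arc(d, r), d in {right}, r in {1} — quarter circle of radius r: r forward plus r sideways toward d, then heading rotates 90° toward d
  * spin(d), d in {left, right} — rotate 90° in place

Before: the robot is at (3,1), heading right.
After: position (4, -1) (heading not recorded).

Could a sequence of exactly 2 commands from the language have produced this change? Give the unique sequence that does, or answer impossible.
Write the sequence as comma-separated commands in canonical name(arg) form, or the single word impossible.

arc(right, 1), straight(1)

key: order matters: swapping arc(right, 1) and straight(1) lands elsewhere
from: at (3,1), heading right
[1] after arc(right, 1): at (4,0), heading down
[2] after straight(1): at (4,-1), heading down
no other 2-command option fits: unique.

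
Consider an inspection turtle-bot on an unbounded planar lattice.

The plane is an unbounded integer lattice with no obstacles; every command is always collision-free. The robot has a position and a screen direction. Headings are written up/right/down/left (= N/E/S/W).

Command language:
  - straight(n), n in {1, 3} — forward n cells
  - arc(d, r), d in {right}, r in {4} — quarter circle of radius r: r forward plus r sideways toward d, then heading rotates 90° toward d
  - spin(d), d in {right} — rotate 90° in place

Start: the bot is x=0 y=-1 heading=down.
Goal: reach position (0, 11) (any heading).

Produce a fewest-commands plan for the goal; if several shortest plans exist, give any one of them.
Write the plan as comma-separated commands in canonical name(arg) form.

spin(right), arc(right, 4), straight(1), straight(3), arc(right, 4)

initial: x=0 y=-1 heading=down
1. spin(right) → x=0 y=-1 heading=left
2. arc(right, 4) → x=-4 y=3 heading=up
3. straight(1) → x=-4 y=4 heading=up
4. straight(3) → x=-4 y=7 heading=up
5. arc(right, 4) → x=0 y=11 heading=right
shorter routes all fall short; 5 is best.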